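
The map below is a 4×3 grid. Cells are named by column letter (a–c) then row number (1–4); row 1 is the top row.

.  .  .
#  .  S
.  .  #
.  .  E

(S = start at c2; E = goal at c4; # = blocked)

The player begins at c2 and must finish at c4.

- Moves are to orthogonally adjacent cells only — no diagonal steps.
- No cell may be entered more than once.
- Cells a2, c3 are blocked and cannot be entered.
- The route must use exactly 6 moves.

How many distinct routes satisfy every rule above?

Need simple routes of exactly 6 moves from c2 to c4 (Manhattan distance 2, so 2 moves are spent on a detour and 2 undoing it).
Enumerating: c2 c1 b1 b2 b3 b4 c4 | c2 b2 b3 a3 a4 b4 c4.
That gives 2 routes.

2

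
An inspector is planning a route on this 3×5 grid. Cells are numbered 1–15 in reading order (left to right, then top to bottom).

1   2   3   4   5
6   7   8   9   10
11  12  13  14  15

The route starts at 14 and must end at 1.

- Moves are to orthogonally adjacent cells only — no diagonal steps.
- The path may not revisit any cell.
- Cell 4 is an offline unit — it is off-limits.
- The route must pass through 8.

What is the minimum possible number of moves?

5

Any route passes through 8 somewhere between 14 and 1. Summing Manhattan distances along the two legs (14 → 8 → 1) gives a lower bound of 2 + 3 = 5 moves.
A route of 5 moves achieves this: 14 → 9 → 8 → 3 → 2 → 1.
Since 5 matches the lower bound, it is optimal.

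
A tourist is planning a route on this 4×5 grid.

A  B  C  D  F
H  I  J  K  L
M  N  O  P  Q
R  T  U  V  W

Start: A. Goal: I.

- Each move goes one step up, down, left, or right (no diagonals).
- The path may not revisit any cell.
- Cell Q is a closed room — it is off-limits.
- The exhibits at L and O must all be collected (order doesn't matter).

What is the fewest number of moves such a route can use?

10

Any route passes through L and O in some order between A and I. Summing Manhattan distances along each leg and taking the cheapest ordering (A → O → L → I) gives a lower bound of 4 + 3 + 3 = 10 moves.
A route of 10 moves achieves this: A → B → C → D → F → L → K → P → O → J → I.
Since 10 matches the lower bound, it is optimal.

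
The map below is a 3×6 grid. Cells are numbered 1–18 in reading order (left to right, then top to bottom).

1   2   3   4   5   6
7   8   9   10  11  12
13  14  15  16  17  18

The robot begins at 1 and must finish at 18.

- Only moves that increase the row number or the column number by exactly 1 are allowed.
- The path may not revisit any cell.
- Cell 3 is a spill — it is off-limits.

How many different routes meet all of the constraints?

11

A right/down-only route from 1 to 18 makes exactly 2 down-moves and 5 right-moves in some order.
With no other constraints that would be C(7,2) = 21 routes.
Subtract routes through each blocked cell (inclusion–exclusion for overlaps): − through 3: 10 → 11.
That gives 11 routes.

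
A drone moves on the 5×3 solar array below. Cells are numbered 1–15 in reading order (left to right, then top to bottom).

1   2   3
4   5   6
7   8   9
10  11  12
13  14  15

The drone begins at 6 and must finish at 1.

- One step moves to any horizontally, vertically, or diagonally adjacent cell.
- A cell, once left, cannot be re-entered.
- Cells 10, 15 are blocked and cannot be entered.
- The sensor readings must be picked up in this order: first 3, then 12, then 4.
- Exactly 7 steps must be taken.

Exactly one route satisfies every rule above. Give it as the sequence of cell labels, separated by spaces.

6 3 5 9 12 8 4 1

The waypoints must appear in the order 3, 12, 4, with no cell reused.
Route from 6: up to 3, down-left to 5, down-right to 9, down to 12, 2× up-left (reaching 4), up to 1 — 7 moves in all.
Check: order respected (3 at step 1, 12 at step 4, 4 at step 6); 7 moves as required.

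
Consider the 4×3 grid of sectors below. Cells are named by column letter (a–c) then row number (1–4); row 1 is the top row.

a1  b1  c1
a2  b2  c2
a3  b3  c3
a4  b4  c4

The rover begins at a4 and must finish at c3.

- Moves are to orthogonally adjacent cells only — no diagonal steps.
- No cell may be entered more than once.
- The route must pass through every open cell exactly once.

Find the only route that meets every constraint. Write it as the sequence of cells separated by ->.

Need to visit all 12 open cells exactly once, starting at a4 and ending at c3.
Cell c4 has only two open neighbours (c3 and b4), so the path must pass straight through it: one of those is the cell it's entered from and the other is where it exits.
Route from a4: 3× up (reaching a1), 2× right (reaching c1), down to c2, left to b2, 2× down (reaching b4), right to c4, up to c3 — 11 moves in all.
Check: all 12 open cells covered.

a4 -> a3 -> a2 -> a1 -> b1 -> c1 -> c2 -> b2 -> b3 -> b4 -> c4 -> c3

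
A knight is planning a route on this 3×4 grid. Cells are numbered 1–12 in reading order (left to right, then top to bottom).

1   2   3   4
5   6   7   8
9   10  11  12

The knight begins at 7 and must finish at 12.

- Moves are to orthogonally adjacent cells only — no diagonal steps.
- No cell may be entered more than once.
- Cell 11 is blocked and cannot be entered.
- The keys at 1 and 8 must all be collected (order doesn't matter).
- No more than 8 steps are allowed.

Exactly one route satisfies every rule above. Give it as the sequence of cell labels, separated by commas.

Any route must reach 1 and 8 and still end at 12 within 8 moves, so the order of the required stops is forced.
Route from 7: 2× left (reaching 5), up to 1, 3× right (reaching 4), 2× down (reaching 12) — 8 moves in all.
Check: all required cells visited; 8 ≤ 8 moves.

7, 6, 5, 1, 2, 3, 4, 8, 12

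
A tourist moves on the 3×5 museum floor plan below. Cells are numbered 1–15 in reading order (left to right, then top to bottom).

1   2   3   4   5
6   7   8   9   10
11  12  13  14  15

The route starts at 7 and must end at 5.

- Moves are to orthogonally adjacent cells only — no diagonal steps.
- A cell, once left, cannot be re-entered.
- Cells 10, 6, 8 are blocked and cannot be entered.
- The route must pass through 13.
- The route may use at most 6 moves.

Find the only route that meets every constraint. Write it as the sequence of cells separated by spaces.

Any route must reach 13 and still end at 5 within 6 moves, so the order of the required stops is forced.
Route from 7: down 1 to 12, right 2 to 14, up 2 to 4, right 1 to 5 — 6 moves in all.
Check: all required cells visited; 6 ≤ 6 moves.

7 12 13 14 9 4 5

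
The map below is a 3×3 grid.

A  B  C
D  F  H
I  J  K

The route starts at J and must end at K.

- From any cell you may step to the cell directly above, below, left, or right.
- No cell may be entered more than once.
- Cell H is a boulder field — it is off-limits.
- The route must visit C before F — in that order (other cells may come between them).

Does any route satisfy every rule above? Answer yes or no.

C must be visited but has only one open neighbour (B), and it is neither the start nor the goal — the route would have to enter and leave through B, re-entering it.

no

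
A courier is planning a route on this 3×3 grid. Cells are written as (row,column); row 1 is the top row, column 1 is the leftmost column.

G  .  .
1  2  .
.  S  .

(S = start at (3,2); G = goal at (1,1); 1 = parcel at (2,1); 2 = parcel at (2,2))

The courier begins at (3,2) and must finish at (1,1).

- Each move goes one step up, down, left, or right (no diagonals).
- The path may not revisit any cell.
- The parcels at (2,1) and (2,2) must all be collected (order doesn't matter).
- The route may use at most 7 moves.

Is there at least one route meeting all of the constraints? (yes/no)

One route that works: (3,2) → (2,2) → (2,1) → (1,1).

yes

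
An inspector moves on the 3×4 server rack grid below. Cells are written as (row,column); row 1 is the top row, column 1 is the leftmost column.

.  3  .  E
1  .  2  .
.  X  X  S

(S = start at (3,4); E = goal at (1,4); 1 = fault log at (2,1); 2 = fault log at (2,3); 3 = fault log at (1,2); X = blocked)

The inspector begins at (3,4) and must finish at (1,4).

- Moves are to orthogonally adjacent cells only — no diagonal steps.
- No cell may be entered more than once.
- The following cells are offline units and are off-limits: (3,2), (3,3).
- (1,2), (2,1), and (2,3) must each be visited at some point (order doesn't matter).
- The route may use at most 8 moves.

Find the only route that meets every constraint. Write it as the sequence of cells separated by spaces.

The 8-move cap with required stops at (1,2), (2,1), (2,3) leaves no slack for detours.
Route from (3,4): up to (2,4), 3× left (reaching (2,1)), up to (1,1), 3× right (reaching (1,4)) — 8 moves in all.
Check: all required cells visited; 8 ≤ 8 moves.

(3,4) (2,4) (2,3) (2,2) (2,1) (1,1) (1,2) (1,3) (1,4)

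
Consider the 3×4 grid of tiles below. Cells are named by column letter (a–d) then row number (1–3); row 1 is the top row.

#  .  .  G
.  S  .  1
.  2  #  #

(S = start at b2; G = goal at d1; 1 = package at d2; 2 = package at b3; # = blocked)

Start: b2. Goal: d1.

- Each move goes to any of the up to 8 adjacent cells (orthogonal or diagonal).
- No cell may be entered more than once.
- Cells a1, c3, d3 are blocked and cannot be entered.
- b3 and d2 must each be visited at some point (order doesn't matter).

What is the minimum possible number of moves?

Any route passes through b3 and d2 in some order between b2 and d1. Summing Chebyshev distances along each leg and taking the cheapest ordering (b2 → b3 → d2 → d1) gives a lower bound of 1 + 2 + 1 = 4 moves.
A route of 4 moves achieves this: b2 → b3 → c2 → d2 → d1.
Since 4 matches the lower bound, it is optimal.

4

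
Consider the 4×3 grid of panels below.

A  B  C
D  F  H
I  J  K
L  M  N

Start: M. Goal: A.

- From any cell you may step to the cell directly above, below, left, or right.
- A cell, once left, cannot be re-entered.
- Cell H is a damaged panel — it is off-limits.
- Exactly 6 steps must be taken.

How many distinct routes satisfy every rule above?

7

Need simple routes of exactly 6 moves from M to A (Manhattan distance 4, so 1 moves are spent on a detour and 1 undoing it).
Enumerating: M J I D F B A | M L I D F B A | M L I J F B A | M L I J F D A | M N K J F B A | M N K J F D A | M N K J I D A.
That gives 7 routes.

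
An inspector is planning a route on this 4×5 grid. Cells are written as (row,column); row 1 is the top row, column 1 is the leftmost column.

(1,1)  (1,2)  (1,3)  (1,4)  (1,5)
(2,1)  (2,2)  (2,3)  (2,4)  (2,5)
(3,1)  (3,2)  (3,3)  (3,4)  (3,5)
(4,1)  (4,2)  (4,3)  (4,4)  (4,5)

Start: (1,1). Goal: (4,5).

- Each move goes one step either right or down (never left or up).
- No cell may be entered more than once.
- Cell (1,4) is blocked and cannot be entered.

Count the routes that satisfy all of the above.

31

A right/down-only route from (1,1) to (4,5) makes exactly 3 down-moves and 4 right-moves in some order.
With no other constraints that would be C(7,3) = 35 routes.
Subtract routes through each blocked cell (inclusion–exclusion for overlaps): − through (1,4): 4 → 31.
That gives 31 routes.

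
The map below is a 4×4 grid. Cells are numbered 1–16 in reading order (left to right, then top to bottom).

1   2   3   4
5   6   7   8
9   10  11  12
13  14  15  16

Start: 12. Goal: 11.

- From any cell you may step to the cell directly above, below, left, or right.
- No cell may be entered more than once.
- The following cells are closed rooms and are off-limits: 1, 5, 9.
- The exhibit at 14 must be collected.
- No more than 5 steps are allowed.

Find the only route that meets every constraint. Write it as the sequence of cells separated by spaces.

12 16 15 14 10 11

The 5-move cap with required stops at 14 leaves no slack for detours.
Route from 12: down 1 to 16, left 2 to 14, up 1 to 10, right 1 to 11 — 5 moves in all.
Check: all required cells visited; 5 ≤ 5 moves.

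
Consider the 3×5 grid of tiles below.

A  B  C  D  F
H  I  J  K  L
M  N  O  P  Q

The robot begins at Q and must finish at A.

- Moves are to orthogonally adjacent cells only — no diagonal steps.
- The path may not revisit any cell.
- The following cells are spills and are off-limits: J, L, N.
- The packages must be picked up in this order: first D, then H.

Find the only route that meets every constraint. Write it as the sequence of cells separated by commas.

The waypoints must appear in the order D, H, with no cell reused.
Route from Q: left 1 to P, up 2 to D, left 2 to B, down 1 to I, left 1 to H, up 1 to A — 8 moves in all.
Check: order respected (D at step 3, H at step 7).

Q, P, K, D, C, B, I, H, A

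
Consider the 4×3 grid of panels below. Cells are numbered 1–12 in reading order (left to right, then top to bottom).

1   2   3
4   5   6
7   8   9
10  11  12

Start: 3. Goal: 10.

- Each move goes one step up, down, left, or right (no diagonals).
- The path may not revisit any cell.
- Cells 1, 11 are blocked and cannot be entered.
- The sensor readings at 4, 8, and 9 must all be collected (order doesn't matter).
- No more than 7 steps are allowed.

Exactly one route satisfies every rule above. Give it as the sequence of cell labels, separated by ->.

The 7-move cap with required stops at 4, 8, 9 leaves no slack for detours.
Route from 3: down 2 to 9, left 1 to 8, up 1 to 5, left 1 to 4, down 2 to 10 — 7 moves in all.
Check: all required cells visited; 7 ≤ 7 moves.

3 -> 6 -> 9 -> 8 -> 5 -> 4 -> 7 -> 10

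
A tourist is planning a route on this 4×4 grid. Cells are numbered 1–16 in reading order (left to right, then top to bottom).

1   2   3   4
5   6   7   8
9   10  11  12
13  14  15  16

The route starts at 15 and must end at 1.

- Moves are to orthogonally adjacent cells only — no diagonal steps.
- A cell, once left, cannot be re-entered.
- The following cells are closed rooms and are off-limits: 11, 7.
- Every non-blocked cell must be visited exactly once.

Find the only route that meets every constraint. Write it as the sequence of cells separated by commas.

Need to visit all 14 open cells exactly once, starting at 15 and ending at 1.
Route from 15: right to 16, 3× up (reaching 4), 2× left (reaching 2), 3× down (reaching 14), left to 13, 3× up (reaching 1) — 13 moves in all.
Check: all 14 open cells covered.

15, 16, 12, 8, 4, 3, 2, 6, 10, 14, 13, 9, 5, 1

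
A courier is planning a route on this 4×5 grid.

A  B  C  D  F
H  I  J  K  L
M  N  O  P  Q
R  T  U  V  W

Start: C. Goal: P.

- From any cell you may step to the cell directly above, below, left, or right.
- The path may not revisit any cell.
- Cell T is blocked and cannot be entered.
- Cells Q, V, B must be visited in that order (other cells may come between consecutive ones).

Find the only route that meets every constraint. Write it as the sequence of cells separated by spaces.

C D F L Q W V U O N M H A B I J K P

The waypoints must appear in the order Q, V, B, with no cell reused.
Route from C: right 2 to F, down 3 to W, left 2 to U, up 1 to O, left 2 to M, up 2 to A, right 1 to B, down 1 to I, right 2 to K, down 1 to P — 17 moves in all.
Check: order respected (Q at step 4, V at step 6, B at step 13).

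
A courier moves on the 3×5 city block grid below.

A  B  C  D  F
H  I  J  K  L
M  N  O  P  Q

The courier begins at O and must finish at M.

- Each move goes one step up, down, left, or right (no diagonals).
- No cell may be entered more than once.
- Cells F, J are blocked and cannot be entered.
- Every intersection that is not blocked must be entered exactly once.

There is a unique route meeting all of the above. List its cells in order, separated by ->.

O -> P -> Q -> L -> K -> D -> C -> B -> A -> H -> I -> N -> M

Need to visit all 13 open cells exactly once, starting at O and ending at M.
Route from O: 2× right (reaching Q), up to L, left to K, up to D, 3× left (reaching A), down to H, right to I, down to N, left to M — 12 moves in all.
Check: all 13 open cells covered.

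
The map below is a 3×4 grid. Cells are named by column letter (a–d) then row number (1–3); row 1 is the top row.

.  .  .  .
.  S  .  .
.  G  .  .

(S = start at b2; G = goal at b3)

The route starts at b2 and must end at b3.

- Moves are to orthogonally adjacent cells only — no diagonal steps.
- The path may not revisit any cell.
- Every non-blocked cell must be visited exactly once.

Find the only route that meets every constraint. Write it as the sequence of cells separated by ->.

Need to visit all 12 open cells exactly once, starting at b2 and ending at b3.
Cell a3 has only two open neighbours (a2 and b3), so the path must pass straight through it: one of those is the cell it's entered from and the other is where it exits.
Route from b2: right to c2, down to c3, right to d3, 2× up (reaching d1), 3× left (reaching a1), 2× down (reaching a3), right to b3 — 11 moves in all.
Check: all 12 open cells covered.

b2 -> c2 -> c3 -> d3 -> d2 -> d1 -> c1 -> b1 -> a1 -> a2 -> a3 -> b3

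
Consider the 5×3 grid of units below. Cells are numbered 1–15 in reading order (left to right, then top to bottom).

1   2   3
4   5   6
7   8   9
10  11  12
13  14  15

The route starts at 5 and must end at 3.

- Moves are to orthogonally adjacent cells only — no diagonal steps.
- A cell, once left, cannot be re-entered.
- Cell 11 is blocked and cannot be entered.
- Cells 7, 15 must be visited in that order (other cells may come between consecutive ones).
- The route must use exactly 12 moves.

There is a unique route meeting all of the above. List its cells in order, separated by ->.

The waypoints must appear in the order 7, 15, with no cell reused.
Route from 5: up 1 to 2, left 1 to 1, down 4 to 13, right 2 to 15, up 4 to 3 — 12 moves in all.
Check: order respected (7 at step 4, 15 at step 8); 12 moves as required.

5 -> 2 -> 1 -> 4 -> 7 -> 10 -> 13 -> 14 -> 15 -> 12 -> 9 -> 6 -> 3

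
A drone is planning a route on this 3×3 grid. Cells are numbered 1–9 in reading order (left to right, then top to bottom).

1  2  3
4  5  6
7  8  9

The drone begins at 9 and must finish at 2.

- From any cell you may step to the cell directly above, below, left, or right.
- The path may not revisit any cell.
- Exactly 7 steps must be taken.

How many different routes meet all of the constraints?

2

Need simple routes of exactly 7 moves from 9 to 2 (Manhattan distance 3, so 2 moves are spent on a detour and 2 undoing it).
Enumerating: 9 6 5 8 7 4 1 2 | 9 8 7 4 5 6 3 2.
That gives 2 routes.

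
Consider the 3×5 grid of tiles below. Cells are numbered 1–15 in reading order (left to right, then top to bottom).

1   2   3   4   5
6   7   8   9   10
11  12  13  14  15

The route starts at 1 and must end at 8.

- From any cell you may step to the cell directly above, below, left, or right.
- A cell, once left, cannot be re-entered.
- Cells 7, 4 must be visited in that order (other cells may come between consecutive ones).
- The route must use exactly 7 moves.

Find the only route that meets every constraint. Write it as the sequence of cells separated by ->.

1 -> 6 -> 7 -> 2 -> 3 -> 4 -> 9 -> 8

The waypoints must appear in the order 7, 4, with no cell reused.
Route from 1: down 1 to 6, right 1 to 7, up 1 to 2, right 2 to 4, down 1 to 9, left 1 to 8 — 7 moves in all.
Check: order respected (7 at step 2, 4 at step 5); 7 moves as required.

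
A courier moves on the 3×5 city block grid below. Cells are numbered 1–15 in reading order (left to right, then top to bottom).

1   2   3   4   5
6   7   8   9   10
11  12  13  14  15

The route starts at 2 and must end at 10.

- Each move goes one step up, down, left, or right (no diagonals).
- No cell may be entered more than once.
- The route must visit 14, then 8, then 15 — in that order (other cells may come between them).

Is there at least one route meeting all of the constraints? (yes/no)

Ignoring the required order, 24 revisit-free routes from 2 to 10 pass through all of 14, 8, and 15; the waypoint orders that occur are 8 → 14 → 15 (24) — never 14 → 8 → 15.

no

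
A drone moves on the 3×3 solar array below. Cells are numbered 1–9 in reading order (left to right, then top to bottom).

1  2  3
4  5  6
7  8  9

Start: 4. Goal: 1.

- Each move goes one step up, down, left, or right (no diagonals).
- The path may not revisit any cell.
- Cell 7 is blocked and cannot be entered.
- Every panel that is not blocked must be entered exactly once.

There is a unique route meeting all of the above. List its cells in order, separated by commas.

Need to visit all 8 open cells exactly once, starting at 4 and ending at 1.
Route from 4: right 1 to 5, down 1 to 8, right 1 to 9, up 2 to 3, left 2 to 1 — 7 moves in all.
Check: all 8 open cells covered.

4, 5, 8, 9, 6, 3, 2, 1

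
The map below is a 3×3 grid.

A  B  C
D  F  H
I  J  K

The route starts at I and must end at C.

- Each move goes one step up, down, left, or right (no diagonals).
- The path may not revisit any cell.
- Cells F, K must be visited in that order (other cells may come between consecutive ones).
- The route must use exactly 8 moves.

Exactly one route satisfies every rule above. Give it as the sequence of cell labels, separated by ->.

I -> D -> A -> B -> F -> J -> K -> H -> C

The waypoints must appear in the order F, K, with no cell reused.
Route from I: up 2 to A, right 1 to B, down 2 to J, right 1 to K, up 2 to C — 8 moves in all.
Check: order respected (F at step 4, K at step 6); 8 moves as required.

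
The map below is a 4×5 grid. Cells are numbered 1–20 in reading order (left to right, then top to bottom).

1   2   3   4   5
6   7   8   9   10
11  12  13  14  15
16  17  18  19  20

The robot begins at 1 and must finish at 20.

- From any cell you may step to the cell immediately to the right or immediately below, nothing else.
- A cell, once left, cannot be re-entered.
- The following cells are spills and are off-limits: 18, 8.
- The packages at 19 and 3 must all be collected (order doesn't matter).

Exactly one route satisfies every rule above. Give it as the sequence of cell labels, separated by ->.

1 -> 2 -> 3 -> 4 -> 9 -> 14 -> 19 -> 20

Moves only go right or down, so the column and row indices never decrease.
Route from 1: right 3 to 4, down 3 to 19, right 1 to 20 — 7 moves in all.
Check: all required cells visited.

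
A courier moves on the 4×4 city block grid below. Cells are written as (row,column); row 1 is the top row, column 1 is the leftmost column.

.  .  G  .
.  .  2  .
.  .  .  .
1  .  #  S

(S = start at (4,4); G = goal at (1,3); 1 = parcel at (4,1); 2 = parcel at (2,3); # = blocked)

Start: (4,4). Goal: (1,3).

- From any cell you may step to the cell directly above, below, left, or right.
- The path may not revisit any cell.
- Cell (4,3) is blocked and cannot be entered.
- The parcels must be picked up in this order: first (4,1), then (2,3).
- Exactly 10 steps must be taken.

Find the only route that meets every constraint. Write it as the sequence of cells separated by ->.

The waypoints must appear in the order (4,1), (2,3), with no cell reused.
Route from (4,4): up 1 to (3,4), left 2 to (3,2), down 1 to (4,2), left 1 to (4,1), up 2 to (2,1), right 2 to (2,3), up 1 to (1,3) — 10 moves in all.
Check: order respected (1 at step 5, 2 at step 9); 10 moves as required.

(4,4) -> (3,4) -> (3,3) -> (3,2) -> (4,2) -> (4,1) -> (3,1) -> (2,1) -> (2,2) -> (2,3) -> (1,3)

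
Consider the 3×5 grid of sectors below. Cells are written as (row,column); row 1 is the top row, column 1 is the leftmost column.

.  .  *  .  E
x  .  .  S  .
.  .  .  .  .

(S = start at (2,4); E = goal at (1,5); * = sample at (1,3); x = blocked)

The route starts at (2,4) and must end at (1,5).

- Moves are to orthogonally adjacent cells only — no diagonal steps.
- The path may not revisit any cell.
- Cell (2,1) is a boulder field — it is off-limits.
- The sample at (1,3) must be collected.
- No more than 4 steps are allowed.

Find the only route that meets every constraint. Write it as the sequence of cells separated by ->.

Any route must reach (1,3) and still end at (1,5) within 4 moves, so the order of the required stops is forced.
Route from (2,4): left to (2,3), up to (1,3), 2× right (reaching (1,5)) — 4 moves in all.
Check: all required cells visited; 4 ≤ 4 moves.

(2,4) -> (2,3) -> (1,3) -> (1,4) -> (1,5)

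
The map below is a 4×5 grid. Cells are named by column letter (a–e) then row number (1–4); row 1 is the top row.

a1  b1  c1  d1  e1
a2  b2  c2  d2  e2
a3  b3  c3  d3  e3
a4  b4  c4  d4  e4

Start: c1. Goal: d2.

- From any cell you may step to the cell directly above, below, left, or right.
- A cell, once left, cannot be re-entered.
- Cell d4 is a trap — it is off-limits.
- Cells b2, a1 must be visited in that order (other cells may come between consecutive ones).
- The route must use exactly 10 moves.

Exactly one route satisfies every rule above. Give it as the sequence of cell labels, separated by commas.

The waypoints must appear in the order b2, a1, with no cell reused.
Route from c1: down 1 to c2, left 1 to b2, up 1 to b1, left 1 to a1, down 2 to a3, right 3 to d3, up 1 to d2 — 10 moves in all.
Check: order respected (b2 at step 2, a1 at step 4); 10 moves as required.

c1, c2, b2, b1, a1, a2, a3, b3, c3, d3, d2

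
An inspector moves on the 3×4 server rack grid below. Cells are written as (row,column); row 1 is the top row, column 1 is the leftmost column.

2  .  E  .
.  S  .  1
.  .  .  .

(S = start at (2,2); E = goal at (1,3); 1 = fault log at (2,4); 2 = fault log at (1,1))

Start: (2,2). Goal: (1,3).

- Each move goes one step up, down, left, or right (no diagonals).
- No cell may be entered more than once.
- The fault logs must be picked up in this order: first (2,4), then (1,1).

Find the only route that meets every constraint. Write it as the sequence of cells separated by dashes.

(2,2) - (2,3) - (2,4) - (3,4) - (3,3) - (3,2) - (3,1) - (2,1) - (1,1) - (1,2) - (1,3)

The waypoints must appear in the order (2,4), (1,1), with no cell reused.
Route from (2,2): right 2 to (2,4), down 1 to (3,4), left 3 to (3,1), up 2 to (1,1), right 2 to (1,3) — 10 moves in all.
Check: order respected (1 at step 2, 2 at step 8).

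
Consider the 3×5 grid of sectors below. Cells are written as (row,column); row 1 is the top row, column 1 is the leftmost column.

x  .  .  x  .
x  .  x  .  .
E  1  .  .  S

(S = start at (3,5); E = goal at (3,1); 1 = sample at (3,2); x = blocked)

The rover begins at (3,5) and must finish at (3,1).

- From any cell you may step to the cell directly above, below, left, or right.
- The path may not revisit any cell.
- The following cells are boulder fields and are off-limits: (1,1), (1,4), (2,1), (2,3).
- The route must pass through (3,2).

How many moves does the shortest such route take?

Any route passes through (3,2) somewhere between (3,5) and (3,1). Summing Manhattan distances along the two legs ((3,5) → (3,2) → (3,1)) gives a lower bound of 3 + 1 = 4 moves.
A route of 4 moves achieves this: (3,5) → (3,4) → (3,3) → (3,2) → (3,1).
Since 4 matches the lower bound, it is optimal.

4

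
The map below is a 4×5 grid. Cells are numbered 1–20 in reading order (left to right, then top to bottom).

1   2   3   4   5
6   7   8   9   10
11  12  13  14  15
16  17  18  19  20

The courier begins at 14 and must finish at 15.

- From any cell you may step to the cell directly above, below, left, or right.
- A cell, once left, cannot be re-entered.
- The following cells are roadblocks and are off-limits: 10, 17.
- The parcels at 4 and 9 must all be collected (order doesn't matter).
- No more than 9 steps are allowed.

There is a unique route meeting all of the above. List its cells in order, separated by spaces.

14 9 4 3 8 13 18 19 20 15

The budget equals the shortest possible length, so every move has to be on a shortest route through the required cells.
Route from 14: 2× up (reaching 4), left to 3, 3× down (reaching 18), 2× right (reaching 20), up to 15 — 9 moves in all.
Check: all required cells visited; 9 ≤ 9 moves.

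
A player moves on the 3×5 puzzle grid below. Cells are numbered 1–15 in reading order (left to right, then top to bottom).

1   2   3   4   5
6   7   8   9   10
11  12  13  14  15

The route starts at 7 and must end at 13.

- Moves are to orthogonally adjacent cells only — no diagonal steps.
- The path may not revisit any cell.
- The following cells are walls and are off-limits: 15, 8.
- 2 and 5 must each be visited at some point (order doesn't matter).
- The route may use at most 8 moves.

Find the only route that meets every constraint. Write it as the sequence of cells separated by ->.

7 -> 2 -> 3 -> 4 -> 5 -> 10 -> 9 -> 14 -> 13

The budget equals the shortest possible length, so every move has to be on a shortest route through the required cells.
Route from 7: up 1 to 2, right 3 to 5, down 1 to 10, left 1 to 9, down 1 to 14, left 1 to 13 — 8 moves in all.
Check: all required cells visited; 8 ≤ 8 moves.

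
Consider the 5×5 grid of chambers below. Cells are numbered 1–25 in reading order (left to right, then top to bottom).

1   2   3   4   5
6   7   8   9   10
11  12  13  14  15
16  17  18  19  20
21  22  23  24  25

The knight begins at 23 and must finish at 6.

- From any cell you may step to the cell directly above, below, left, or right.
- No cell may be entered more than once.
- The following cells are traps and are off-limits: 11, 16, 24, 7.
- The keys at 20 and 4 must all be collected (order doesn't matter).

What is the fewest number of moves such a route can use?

11

Any route passes through 20 and 4 in some order between 23 and 6. Summing Manhattan distances along each leg and taking the cheapest ordering (23 → 20 → 4 → 6) gives a lower bound of 3 + 4 + 4 = 11 moves.
A route of 11 moves achieves this: 23 → 18 → 19 → 20 → 15 → 10 → 5 → 4 → 3 → 2 → 1 → 6.
Since 11 matches the lower bound, it is optimal.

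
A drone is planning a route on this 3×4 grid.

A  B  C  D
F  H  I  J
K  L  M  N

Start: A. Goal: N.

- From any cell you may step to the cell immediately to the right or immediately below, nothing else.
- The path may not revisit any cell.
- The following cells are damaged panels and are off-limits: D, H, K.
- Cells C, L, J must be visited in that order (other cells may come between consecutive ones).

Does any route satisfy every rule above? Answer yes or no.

L lies to the left of C, so going from C to L would need a leftward move — but moves only go right/down, so C cannot be visited before L.

no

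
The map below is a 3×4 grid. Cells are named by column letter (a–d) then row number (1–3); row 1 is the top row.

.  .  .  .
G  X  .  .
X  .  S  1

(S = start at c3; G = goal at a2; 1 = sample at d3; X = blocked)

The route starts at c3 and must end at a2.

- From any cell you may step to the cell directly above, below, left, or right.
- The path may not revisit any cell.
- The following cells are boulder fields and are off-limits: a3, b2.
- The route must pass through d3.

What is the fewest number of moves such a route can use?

Any route passes through d3 somewhere between c3 and a2. Summing Manhattan distances along the two legs (c3 → d3 → a2) gives a lower bound of 1 + 4 = 5 moves.
That bound ignores the blocked cells. Measuring each leg by the fewest moves that actually steer around them (c3→d3: 1; d3→a2: 6) raises the lower bound to 7.
A route of 7 moves exists: c3 → d3 → d2 → d1 → c1 → b1 → a1 → a2.
Since 7 matches that lower bound, it is optimal.

7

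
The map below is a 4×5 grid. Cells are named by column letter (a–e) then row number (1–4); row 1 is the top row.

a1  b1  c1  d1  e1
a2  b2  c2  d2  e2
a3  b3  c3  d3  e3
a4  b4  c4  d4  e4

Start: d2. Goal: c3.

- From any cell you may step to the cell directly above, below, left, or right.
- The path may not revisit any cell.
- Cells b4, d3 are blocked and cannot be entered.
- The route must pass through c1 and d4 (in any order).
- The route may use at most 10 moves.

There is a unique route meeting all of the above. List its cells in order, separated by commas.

Any route must reach c1 and d4 and still end at c3 within 10 moves, so the order of the required stops is forced.
Route from d2: left 1 to c2, up 1 to c1, right 2 to e1, down 3 to e4, left 2 to c4, up 1 to c3 — 10 moves in all.
Check: all required cells visited; 10 ≤ 10 moves.

d2, c2, c1, d1, e1, e2, e3, e4, d4, c4, c3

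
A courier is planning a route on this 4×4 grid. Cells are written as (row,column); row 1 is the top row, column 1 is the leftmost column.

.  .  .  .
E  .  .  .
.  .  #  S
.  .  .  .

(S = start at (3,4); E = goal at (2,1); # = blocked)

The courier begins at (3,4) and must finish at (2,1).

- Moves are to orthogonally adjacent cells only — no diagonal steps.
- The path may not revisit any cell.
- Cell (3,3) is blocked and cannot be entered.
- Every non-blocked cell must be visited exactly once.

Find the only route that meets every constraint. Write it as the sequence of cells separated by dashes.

(3,4) - (4,4) - (4,3) - (4,2) - (4,1) - (3,1) - (3,2) - (2,2) - (2,3) - (2,4) - (1,4) - (1,3) - (1,2) - (1,1) - (2,1)

Need to visit all 15 open cells exactly once, starting at (3,4) and ending at (2,1).
Cell (4,4) has only two open neighbours ((3,4) and (4,3)), so the path must pass straight through it: one of those is the cell it's entered from and the other is where it exits.
Route from (3,4): down to (4,4), 3× left (reaching (4,1)), up to (3,1), right to (3,2), up to (2,2), 2× right (reaching (2,4)), up to (1,4), 3× left (reaching (1,1)), down to (2,1) — 14 moves in all.
Check: all 15 open cells covered.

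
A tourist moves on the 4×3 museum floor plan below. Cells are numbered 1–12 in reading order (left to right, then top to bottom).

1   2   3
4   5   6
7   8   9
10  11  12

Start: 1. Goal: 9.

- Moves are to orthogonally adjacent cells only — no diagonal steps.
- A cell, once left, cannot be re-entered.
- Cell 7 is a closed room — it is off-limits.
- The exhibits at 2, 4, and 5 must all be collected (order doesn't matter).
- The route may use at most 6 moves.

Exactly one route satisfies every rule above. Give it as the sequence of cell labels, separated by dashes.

1 - 4 - 5 - 2 - 3 - 6 - 9

The 6-move cap with required stops at 2, 4, 5 leaves no slack for detours.
Route from 1: down 1 to 4, right 1 to 5, up 1 to 2, right 1 to 3, down 2 to 9 — 6 moves in all.
Check: all required cells visited; 6 ≤ 6 moves.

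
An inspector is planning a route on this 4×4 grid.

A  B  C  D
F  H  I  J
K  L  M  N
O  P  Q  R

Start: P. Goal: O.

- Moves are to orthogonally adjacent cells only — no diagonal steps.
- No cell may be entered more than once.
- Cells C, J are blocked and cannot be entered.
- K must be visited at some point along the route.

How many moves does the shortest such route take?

3

Any route passes through K somewhere between P and O. Summing Manhattan distances along the two legs (P → K → O) gives a lower bound of 2 + 1 = 3 moves.
A route of 3 moves achieves this: P → L → K → O.
Since 3 matches the lower bound, it is optimal.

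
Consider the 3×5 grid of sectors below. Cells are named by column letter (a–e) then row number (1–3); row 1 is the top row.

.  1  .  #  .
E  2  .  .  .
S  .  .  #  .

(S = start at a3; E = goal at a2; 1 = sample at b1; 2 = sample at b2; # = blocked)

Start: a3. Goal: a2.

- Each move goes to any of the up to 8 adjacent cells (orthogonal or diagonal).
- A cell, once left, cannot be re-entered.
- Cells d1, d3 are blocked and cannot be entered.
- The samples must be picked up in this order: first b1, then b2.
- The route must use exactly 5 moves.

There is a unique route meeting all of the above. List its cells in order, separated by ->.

The waypoints must appear in the order b1, b2, with no cell reused.
Route from a3: right 1 to b3, up-right 1 to c2, up-left 1 to b1, down 1 to b2, left 1 to a2 — 5 moves in all.
Check: order respected (1 at step 3, 2 at step 4); 5 moves as required.

a3 -> b3 -> c2 -> b1 -> b2 -> a2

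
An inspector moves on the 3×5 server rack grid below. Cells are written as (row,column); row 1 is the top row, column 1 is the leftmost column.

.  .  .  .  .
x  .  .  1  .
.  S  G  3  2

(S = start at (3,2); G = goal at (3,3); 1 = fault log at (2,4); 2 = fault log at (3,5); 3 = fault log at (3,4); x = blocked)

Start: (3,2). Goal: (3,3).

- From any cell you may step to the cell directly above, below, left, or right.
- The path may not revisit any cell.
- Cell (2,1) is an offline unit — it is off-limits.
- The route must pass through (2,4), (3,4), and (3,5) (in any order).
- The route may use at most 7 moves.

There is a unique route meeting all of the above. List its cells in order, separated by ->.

(3,2) -> (2,2) -> (2,3) -> (2,4) -> (2,5) -> (3,5) -> (3,4) -> (3,3)

The budget equals the shortest possible length, so every move has to be on a shortest route through the required cells.
Route from (3,2): up to (2,2), 3× right (reaching (2,5)), down to (3,5), 2× left (reaching (3,3)) — 7 moves in all.
Check: all required cells visited; 7 ≤ 7 moves.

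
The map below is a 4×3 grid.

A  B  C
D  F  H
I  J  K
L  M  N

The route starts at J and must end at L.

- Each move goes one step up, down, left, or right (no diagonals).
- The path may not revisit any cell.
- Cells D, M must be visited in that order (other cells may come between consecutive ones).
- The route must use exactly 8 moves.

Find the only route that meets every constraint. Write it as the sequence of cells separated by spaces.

J I D F H K N M L

The waypoints must appear in the order D, M, with no cell reused.
Route from J: left to I, up to D, 2× right (reaching H), 2× down (reaching N), 2× left (reaching L) — 8 moves in all.
Check: order respected (D at step 2, M at step 7); 8 moves as required.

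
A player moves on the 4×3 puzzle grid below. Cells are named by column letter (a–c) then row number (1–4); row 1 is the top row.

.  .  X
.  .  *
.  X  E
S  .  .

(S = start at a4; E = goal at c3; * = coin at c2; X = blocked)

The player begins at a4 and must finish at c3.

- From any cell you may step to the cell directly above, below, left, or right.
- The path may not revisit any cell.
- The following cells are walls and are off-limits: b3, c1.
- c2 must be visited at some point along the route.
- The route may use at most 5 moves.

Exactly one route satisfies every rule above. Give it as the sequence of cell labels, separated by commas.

a4, a3, a2, b2, c2, c3

Any route must reach c2 and still end at c3 within 5 moves, so the order of the required stops is forced.
Route from a4: up 2 to a2, right 2 to c2, down 1 to c3 — 5 moves in all.
Check: all required cells visited; 5 ≤ 5 moves.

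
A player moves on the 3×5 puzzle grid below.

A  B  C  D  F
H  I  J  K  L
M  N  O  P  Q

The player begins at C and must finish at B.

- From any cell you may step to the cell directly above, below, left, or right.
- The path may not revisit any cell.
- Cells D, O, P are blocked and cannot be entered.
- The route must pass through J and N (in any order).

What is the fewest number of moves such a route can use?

Any route passes through J and N in some order between C and B. Summing Manhattan distances along each leg and taking the cheapest ordering (C → J → N → B) gives a lower bound of 1 + 2 + 2 = 5 moves.
The shortest route satisfying every rule uses 7 moves: C → J → I → N → M → H → A → B.
The bound of 5 isn't tight here; checking systematically, no route of length 5 through 6 satisfies every constraint, so 7 is the minimum.

7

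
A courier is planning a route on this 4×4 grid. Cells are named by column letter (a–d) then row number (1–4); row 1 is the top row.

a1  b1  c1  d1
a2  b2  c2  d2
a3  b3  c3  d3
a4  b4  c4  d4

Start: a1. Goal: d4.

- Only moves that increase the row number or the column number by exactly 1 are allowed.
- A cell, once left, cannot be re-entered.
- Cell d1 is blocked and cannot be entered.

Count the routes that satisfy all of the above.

19

A right/down-only route from a1 to d4 makes exactly 3 down-moves and 3 right-moves in some order.
With no other constraints that would be C(6,3) = 20 routes.
Subtract routes through each blocked cell (inclusion–exclusion for overlaps): − through d1: 1 → 19.
That gives 19 routes.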